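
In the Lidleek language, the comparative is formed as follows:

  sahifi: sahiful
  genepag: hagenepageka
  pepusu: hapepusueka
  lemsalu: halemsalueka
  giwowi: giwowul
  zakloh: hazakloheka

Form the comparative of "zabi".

zabul

giwowi and genepag both begin with g- yet inflect differently (giwowul, hagenepageka), so the first letter is not what conditions the rule; the final letter is.
"zabi" ends in -i. The stems ending in -i (sahifi → sahiful, giwowi → giwowul) drop the final letter and add -ul.
The other pattern: stems ending in -g, -h or -u add ha- … -eka around the stem.
So zabi → zabul.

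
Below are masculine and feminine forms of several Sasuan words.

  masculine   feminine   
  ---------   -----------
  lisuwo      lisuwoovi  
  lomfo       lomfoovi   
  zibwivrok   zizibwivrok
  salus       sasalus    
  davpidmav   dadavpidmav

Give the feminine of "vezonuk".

vevezonuk

lisuwo and zibwivrok both have last vowel 'o' yet inflect differently (lisuwoovi, zizibwivrok), so the last vowel is not what conditions the rule; whether the stem ends in a vowel or a consonant is.
"vezonuk" ends in a consonant. The stems ending in a consonant (zibwivrok → zizibwivrok, salus → sasalus, davpidmav → dadavpidmav) repeat the first consonant+vowel as a prefix.
The other pattern: stems ending in a vowel add -ovi.
So vezonuk → vevezonuk.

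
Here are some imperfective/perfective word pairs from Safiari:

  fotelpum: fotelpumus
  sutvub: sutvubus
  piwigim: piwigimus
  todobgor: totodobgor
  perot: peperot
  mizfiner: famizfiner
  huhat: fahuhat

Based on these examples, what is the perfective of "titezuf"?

titezufus

todobgor and mizfiner both end in -r yet inflect differently (totodobgor, famizfiner), so the final letter is not what conditions the rule; the last vowel is.
"titezuf" has last vowel 'u'. The stems whose last vowel is 'u' (fotelpum → fotelpumus, sutvub → sutvubus) add -us.
So titezuf → titezufus.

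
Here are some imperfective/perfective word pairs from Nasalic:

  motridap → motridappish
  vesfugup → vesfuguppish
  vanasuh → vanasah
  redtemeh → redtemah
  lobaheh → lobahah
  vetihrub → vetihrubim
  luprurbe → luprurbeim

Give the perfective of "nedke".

vesfugup and vanasuh both have last vowel 'u' yet inflect differently (vesfuguppish, vanasah), so the last vowel is not what conditions the rule; the final letter is.
"nedke" ends in -e. The one such stem in the data (luprurbe → luprurbeim) adds -im, so the same rule applies.
So nedke → nedkeim.

nedkeim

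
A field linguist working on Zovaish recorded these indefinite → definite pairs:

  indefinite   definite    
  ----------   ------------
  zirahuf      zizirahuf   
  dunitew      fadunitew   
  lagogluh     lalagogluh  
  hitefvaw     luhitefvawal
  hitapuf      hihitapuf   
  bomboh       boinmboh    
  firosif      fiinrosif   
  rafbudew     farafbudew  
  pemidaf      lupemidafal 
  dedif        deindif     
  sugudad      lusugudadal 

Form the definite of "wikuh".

hitefvaw and rafbudew both end in -w yet inflect differently (luhitefvawal, farafbudew), so the final letter is not what conditions the rule; the last vowel is.
"wikuh" has last vowel 'u'. The stems whose last vowel is 'u' (lagogluh → lalagogluh, hitapuf → hihitapuf, zirahuf → zizirahuf) repeat the first consonant+vowel as a prefix.
So wikuh → wiwikuh.

wiwikuh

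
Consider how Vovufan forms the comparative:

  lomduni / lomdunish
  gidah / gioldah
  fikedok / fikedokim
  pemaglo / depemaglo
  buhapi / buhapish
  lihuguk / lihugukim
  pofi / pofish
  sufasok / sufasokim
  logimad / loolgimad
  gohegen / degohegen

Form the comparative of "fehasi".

fehasish

"fehasi" ends in -i. The stems ending in -i (lomduni → lomdunish, pofi → pofish, buhapi → buhapish) drop the final letter and add -ish.
So fehasi → fehasish.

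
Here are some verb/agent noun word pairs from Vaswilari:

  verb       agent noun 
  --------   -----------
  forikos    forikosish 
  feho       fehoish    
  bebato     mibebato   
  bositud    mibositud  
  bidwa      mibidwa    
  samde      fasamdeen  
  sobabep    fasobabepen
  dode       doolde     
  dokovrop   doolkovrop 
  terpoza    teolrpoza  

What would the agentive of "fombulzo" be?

feho and bebato both end in -o yet inflect differently (fehoish, mibebato), so the final letter is not what conditions the rule; the first letter is.
"fombulzo" begins with f-. The stems beginning with f- (forikos → forikosish, feho → fehoish) add -ish.
So fombulzo → fombulzoish.

fombulzoish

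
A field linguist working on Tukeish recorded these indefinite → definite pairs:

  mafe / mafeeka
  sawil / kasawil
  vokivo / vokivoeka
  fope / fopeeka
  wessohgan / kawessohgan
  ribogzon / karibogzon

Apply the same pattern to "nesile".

nesileeka

"nesile" ends in a vowel. The stems ending in a vowel (fope → fopeeka, vokivo → vokivoeka, mafe → mafeeka) add -eka.
The other pattern: stems ending in a consonant add the prefix ka-.
So nesile → nesileeka.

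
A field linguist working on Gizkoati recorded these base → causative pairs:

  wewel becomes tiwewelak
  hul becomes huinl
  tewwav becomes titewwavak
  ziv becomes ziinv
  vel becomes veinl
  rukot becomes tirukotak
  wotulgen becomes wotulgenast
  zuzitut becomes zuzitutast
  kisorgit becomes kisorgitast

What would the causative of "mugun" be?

timugunak

hul and wewel both end in -l yet inflect differently (huinl, tiwewelak), so the final letter is not what conditions the rule; the number of vowels is.
"mugun" has 2 vowels. The stems with 2 vowels (rukot → tirukotak, wewel → tiwewelak, tewwav → titewwavak) add ti- … -ak around the stem.
So mugun → timugunak.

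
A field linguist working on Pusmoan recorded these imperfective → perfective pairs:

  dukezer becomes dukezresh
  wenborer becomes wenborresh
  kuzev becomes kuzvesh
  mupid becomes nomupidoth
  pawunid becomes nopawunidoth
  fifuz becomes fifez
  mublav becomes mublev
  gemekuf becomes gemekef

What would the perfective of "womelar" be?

kuzev and mublav both end in -v yet inflect differently (kuzvesh, mublev), so the final letter is not what conditions the rule; the last vowel is.
"womelar" has last vowel 'a'. The one such stem in the data (mublav → mublev) changes the last vowel to 'e' (as do fifuz, gemekuf), so the same rule applies.
The other patterns: stems whose last vowel is 'e' delete the last vowel and add -esh; stems whose last vowel is 'i' add no- … -oth around the stem.
So womelar → womeler.

womeler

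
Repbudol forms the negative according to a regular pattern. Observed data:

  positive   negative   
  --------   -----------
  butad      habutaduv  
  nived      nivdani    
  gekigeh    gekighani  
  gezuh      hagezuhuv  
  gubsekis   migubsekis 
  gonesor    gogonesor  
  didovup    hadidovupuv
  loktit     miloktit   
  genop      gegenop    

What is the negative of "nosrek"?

gekigeh and gezuh both end in -h yet inflect differently (gekighani, hagezuhuv), so the final letter is not what conditions the rule; the last vowel is.
"nosrek" has last vowel 'e'. The stems whose last vowel is 'e' (gekigeh → gekighani, nived → nivdani) delete the last vowel and add -ani.
The other patterns: stems whose last vowel is 'a' or 'u' add ha- … -uv around the stem; stems whose last vowel is 'o' repeat the first consonant+vowel as a prefix; stems whose last vowel is 'i' add the prefix mi-.
So nosrek → nosrkani.

nosrkani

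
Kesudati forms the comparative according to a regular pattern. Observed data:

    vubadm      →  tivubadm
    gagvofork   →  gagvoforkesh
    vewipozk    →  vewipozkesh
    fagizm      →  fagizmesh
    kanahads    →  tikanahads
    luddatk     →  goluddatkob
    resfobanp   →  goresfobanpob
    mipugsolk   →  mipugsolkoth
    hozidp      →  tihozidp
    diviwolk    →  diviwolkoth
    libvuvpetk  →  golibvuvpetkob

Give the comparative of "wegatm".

gowegatmob

mipugsolk and luddatk both end in -k yet inflect differently (mipugsolkoth, goluddatkob), so the final letter is not what conditions the rule; the second-to-last letter is.
"wegatm" has second-to-last letter 't'. The stems whose second-to-last letter is 't' (luddatk → goluddatkob, libvuvpetk → golibvuvpetkob) add go- … -ob around the stem.
So wegatm → gowegatmob.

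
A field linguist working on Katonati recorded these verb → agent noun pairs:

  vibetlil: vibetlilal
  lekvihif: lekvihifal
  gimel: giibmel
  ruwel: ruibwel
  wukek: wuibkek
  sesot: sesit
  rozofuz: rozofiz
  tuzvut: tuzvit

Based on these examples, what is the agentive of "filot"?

vibetlil and gimel both end in -l yet inflect differently (vibetlilal, giibmel), so the final letter is not what conditions the rule; the last vowel is.
"filot" has last vowel 'o'. The one such stem in the data (sesot → sesit) changes the last vowel to 'i' (as do rozofuz, tuzvut), so the same rule applies.
So filot → filit.

filit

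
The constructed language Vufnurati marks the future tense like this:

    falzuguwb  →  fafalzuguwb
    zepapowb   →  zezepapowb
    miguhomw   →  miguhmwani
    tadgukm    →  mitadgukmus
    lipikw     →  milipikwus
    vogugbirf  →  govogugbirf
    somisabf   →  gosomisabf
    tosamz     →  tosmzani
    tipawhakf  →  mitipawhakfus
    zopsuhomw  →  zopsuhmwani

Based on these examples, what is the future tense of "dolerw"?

lipikw and zopsuhomw both end in -w yet inflect differently (milipikwus, zopsuhmwani), so the final letter is not what conditions the rule; the second-to-last letter is.
"dolerw" has second-to-last letter 'r'. The one such stem in the data (vogugbirf → govogugbirf) adds the prefix go-, so the same rule applies.
So dolerw → godolerw.

godolerw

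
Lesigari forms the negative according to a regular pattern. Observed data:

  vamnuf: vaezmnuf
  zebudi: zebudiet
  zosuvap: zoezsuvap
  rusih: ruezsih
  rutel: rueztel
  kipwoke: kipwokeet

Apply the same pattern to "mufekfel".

muezfekfel

"mufekfel" ends in a consonant. The stems ending in a consonant (rutel → rueztel, vamnuf → vaezmnuf, rusih → ruezsih) insert -ez- after the first vowel.
The other pattern: stems ending in a vowel add -et.
So mufekfel → muezfekfel.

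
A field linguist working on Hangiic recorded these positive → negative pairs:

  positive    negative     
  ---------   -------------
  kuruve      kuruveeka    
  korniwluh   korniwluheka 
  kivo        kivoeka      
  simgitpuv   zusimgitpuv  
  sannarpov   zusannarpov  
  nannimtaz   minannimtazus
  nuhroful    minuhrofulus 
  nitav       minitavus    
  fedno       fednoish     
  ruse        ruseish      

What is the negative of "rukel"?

rukelish

simgitpuv and nitav both end in -v yet inflect differently (zusimgitpuv, minitavus), so the final letter is not what conditions the rule; the first letter is.
"rukel" begins with r-. The one such stem in the data (ruse → ruseish) adds -ish, so the same rule applies.
The other patterns: stems beginning with k- add -eka; stems beginning with s- add the prefix zu-; stems beginning with n- add mi- … -us around the stem.
So rukel → rukelish.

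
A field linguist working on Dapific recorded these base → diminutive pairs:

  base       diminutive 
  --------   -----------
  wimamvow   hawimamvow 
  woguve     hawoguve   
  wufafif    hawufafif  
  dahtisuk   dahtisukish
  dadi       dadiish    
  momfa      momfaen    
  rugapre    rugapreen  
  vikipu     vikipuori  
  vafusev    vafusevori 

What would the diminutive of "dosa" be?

dosaish

"dosa" begins with d-. The stems beginning with d- (dahtisuk → dahtisukish, dadi → dadiish) add -ish.
The other patterns: stems beginning with w- add the prefix ha-; stems beginning with m- or r- add -en; stems beginning with v- add -ori.
So dosa → dosaish.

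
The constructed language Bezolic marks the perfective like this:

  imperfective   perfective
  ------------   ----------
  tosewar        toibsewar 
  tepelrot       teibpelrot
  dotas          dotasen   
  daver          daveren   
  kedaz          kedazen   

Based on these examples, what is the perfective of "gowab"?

"gowab" has 2 vowels. The stems with 2 vowels (dotas → dotasen, daver → daveren, kedaz → kedazen) add -en.
The other pattern: stems with 3 vowels insert -ib- after the first vowel.
So gowab → gowaben.

gowaben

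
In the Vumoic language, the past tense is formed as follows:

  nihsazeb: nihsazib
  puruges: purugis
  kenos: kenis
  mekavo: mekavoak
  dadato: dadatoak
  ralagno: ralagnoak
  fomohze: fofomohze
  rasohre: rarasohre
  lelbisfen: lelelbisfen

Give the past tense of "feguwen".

"feguwen" ends in -n. The one such stem in the data (lelbisfen → lelelbisfen) repeats the first consonant+vowel as a prefix (as do fomohze, rasohre), so the same rule applies.
The other patterns: stems ending in -b or -s change the last vowel to 'i'; stems ending in -o add -ak.
So feguwen → fefeguwen.

fefeguwen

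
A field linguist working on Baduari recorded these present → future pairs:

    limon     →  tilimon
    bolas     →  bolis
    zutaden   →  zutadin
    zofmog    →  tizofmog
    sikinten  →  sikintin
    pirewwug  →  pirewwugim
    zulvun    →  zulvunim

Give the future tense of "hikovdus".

limon and sikinten both end in -n yet inflect differently (tilimon, sikintin), so the final letter is not what conditions the rule; the last vowel is.
"hikovdus" has last vowel 'u'. The stems whose last vowel is 'u' (pirewwug → pirewwugim, zulvun → zulvunim) add -im.
The other patterns: stems whose last vowel is 'o' add the prefix ti-; stems whose last vowel is 'a' or 'e' change the last vowel to 'i'.
So hikovdus → hikovdusim.

hikovdusim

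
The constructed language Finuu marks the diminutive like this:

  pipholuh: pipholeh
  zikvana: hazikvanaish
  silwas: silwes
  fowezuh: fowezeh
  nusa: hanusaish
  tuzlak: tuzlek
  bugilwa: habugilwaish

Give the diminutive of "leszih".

"leszih" ends in -h. The stems ending in -h (pipholuh → pipholeh, fowezuh → fowezeh) change the last vowel to 'e'.
The other pattern: stems ending in -a add ha- … -ish around the stem.
So leszih → leszeh.

leszeh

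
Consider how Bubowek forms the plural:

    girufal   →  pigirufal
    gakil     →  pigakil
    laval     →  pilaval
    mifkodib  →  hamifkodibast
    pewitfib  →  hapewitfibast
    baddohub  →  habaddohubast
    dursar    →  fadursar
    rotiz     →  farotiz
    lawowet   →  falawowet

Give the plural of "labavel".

pilabavel

"labavel" ends in -l. The stems ending in -l (girufal → pigirufal, gakil → pigakil, laval → pilaval) add the prefix pi-.
The other patterns: stems ending in -b add ha- … -ast around the stem; stems ending in -r, -t or -z add the prefix fa-.
So labavel → pilabavel.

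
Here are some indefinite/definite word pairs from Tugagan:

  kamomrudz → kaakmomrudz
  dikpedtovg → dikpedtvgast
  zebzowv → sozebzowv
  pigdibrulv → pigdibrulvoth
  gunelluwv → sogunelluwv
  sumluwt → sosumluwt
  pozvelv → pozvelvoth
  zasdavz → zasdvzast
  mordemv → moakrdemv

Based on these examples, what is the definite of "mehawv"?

gunelluwv and pozvelv both end in -v yet inflect differently (sogunelluwv, pozvelvoth), so the final letter is not what conditions the rule; the second-to-last letter is.
"mehawv" has second-to-last letter 'w'. The stems whose second-to-last letter is 'w' (sumluwt → sosumluwt, gunelluwv → sogunelluwv, zebzowv → sozebzowv) add the prefix so-.
The other patterns: stems whose second-to-last letter is 'v' delete the last vowel and add -ast; stems whose second-to-last letter is 'l' add -oth; stems whose second-to-last letter is 'd' or 'm' insert -ak- after the first vowel.
So mehawv → somehawv.

somehawv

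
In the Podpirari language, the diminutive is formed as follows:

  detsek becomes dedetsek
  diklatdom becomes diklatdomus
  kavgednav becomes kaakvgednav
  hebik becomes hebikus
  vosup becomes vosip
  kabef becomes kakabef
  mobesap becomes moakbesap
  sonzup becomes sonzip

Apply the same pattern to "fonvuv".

vosup and mobesap both end in -p yet inflect differently (vosip, moakbesap), so the final letter is not what conditions the rule; the last vowel is.
"fonvuv" has last vowel 'u'. The stems whose last vowel is 'u' (vosup → vosip, sonzup → sonzip) change the last vowel to 'i'.
So fonvuv → fonviv.

fonviv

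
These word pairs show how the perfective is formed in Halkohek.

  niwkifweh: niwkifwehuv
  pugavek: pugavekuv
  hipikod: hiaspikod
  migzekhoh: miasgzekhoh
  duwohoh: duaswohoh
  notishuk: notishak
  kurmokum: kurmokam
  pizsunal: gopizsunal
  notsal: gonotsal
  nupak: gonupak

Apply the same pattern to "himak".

gohimak

"himak" has last vowel 'a'. The stems whose last vowel is 'a' (pizsunal → gopizsunal, notsal → gonotsal, nupak → gonupak) add the prefix go-.
So himak → gohimak.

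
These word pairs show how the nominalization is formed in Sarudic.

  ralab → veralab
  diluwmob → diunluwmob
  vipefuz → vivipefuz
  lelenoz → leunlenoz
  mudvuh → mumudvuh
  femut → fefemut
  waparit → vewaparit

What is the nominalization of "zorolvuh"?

zozorolvuh

"zorolvuh" has last vowel 'u'. The stems whose last vowel is 'u' (vipefuz → vivipefuz, femut → fefemut, mudvuh → mumudvuh) repeat the first consonant+vowel as a prefix.
So zorolvuh → zozorolvuh.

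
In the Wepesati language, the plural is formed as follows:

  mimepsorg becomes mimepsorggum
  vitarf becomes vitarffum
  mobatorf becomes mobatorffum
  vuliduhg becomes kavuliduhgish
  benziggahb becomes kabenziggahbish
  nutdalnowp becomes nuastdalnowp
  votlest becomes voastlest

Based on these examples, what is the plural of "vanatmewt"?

vaasnatmewt

"vanatmewt" has second-to-last letter 'w'. The one such stem in the data (nutdalnowp → nuastdalnowp) inserts -as- after the first vowel (as does votlest), so the same rule applies.
The other patterns: stems whose second-to-last letter is 'r' double the final consonant and add -um; stems whose second-to-last letter is 'h' add ka- … -ish around the stem.
So vanatmewt → vaasnatmewt.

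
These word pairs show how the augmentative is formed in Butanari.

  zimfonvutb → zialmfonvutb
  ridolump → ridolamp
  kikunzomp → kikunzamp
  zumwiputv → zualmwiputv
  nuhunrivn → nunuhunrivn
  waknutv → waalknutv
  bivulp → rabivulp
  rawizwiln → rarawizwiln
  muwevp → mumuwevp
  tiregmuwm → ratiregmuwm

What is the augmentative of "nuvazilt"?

ranuvazilt

"nuvazilt" has second-to-last letter 'l'. The stems whose second-to-last letter is 'l' (rawizwiln → rarawizwiln, bivulp → rabivulp) add the prefix ra-.
So nuvazilt → ranuvazilt.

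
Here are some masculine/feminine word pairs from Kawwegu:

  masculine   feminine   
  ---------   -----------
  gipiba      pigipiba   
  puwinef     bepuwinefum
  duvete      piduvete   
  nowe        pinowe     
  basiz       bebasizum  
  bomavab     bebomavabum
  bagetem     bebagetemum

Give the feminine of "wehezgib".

bewehezgibum

bagetem and nowe both have last vowel 'e' yet inflect differently (bebagetemum, pinowe), so the last vowel is not what conditions the rule; whether the stem ends in a vowel or a consonant is.
"wehezgib" ends in a consonant. The stems ending in a consonant (bomavab → bebomavabum, basiz → bebasizum, bagetem → bebagetemum) add be- … -um around the stem.
The other pattern: stems ending in a vowel add the prefix pi-.
So wehezgib → bewehezgibum.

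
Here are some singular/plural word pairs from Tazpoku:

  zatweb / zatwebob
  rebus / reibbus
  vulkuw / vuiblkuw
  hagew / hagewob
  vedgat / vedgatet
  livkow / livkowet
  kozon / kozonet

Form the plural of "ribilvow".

"ribilvow" has last vowel 'o'. The stems whose last vowel is 'o' (kozon → kozonet, livkow → livkowet) add -et.
The other patterns: stems whose last vowel is 'e' add -ob; stems whose last vowel is 'u' insert -ib- after the first vowel.
So ribilvow → ribilvowet.

ribilvowet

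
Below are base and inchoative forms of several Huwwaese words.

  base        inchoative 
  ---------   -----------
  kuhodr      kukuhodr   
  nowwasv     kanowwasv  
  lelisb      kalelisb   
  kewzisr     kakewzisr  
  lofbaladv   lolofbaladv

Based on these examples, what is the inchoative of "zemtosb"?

kazemtosb

kuhodr and kewzisr both end in -r yet inflect differently (kukuhodr, kakewzisr), so the final letter is not what conditions the rule; the second-to-last letter is.
"zemtosb" has second-to-last letter 's'. The stems whose second-to-last letter is 's' (kewzisr → kakewzisr, lelisb → kalelisb, nowwasv → kanowwasv) add the prefix ka-.
So zemtosb → kazemtosb.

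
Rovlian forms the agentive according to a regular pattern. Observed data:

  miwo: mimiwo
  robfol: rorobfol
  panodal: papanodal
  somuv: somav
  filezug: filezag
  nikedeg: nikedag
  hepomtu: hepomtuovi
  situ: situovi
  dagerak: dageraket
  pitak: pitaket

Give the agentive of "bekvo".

bebekvo

somuv and hepomtu both have last vowel 'u' yet inflect differently (somav, hepomtuovi), so the last vowel is not what conditions the rule; the final letter is.
"bekvo" ends in -o. The one such stem in the data (miwo → mimiwo) repeats the first consonant+vowel as a prefix (as do robfol, panodal), so the same rule applies.
The other patterns: stems ending in -g or -v change the last vowel to 'a'; stems ending in -u add -ovi; stems ending in -k add -et.
So bekvo → bebekvo.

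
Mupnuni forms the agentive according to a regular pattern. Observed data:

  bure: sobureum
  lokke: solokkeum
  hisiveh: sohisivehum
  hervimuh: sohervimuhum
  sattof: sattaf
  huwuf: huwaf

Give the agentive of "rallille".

huwuf and hervimuh both have last vowel 'u' yet inflect differently (huwaf, sohervimuhum), so the last vowel is not what conditions the rule; the final letter is.
"rallille" ends in -e. The stems ending in -e (bure → sobureum, lokke → solokkeum) add so- … -um around the stem.
The other pattern: stems ending in -f change the last vowel to 'a'.
So rallille → sorallilleum.

sorallilleum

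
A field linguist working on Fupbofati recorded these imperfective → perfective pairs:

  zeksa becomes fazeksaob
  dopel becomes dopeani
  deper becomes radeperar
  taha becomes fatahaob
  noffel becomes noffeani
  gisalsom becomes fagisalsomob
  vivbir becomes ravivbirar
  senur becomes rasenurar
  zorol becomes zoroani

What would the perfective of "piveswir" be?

rapiveswirar

"piveswir" ends in -r. The stems ending in -r (senur → rasenurar, deper → radeperar, vivbir → ravivbirar) add ra- … -ar around the stem.
So piveswir → rapiveswirar.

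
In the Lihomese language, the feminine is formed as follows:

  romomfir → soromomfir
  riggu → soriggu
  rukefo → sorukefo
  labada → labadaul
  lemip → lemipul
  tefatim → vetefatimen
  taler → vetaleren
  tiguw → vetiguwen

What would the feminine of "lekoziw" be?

lekoziwul

romomfir and taler both end in -r yet inflect differently (soromomfir, vetaleren), so the final letter is not what conditions the rule; the first letter is.
"lekoziw" begins with l-. The stems beginning with l- (labada → labadaul, lemip → lemipul) add -ul.
The other patterns: stems beginning with r- add the prefix so-; stems beginning with t- add ve- … -en around the stem.
So lekoziw → lekoziwul.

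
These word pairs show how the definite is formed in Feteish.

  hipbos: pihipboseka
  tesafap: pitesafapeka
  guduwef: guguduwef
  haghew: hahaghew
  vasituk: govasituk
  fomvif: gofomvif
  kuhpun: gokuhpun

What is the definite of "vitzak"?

guduwef and fomvif both end in -f yet inflect differently (guguduwef, gofomvif), so the final letter is not what conditions the rule; the last vowel is.
"vitzak" has last vowel 'a'. The one such stem in the data (tesafap → pitesafapeka) adds pi- … -eka around the stem, so the same rule applies.
So vitzak → pivitzakeka.

pivitzakeka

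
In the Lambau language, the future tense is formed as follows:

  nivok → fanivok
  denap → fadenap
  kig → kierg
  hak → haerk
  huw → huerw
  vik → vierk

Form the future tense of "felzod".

fafelzod

"felzod" has 2 vowels. The stems with 2 vowels (nivok → fanivok, denap → fadenap) add the prefix fa-.
The other pattern: stems with 1 vowel insert -er- after the first vowel.
So felzod → fafelzod.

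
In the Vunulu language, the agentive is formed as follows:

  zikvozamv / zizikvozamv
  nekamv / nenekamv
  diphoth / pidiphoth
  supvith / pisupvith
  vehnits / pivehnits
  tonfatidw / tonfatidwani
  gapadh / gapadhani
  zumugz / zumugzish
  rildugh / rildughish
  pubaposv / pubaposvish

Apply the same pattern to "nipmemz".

diphoth and gapadh both end in -h yet inflect differently (pidiphoth, gapadhani), so the final letter is not what conditions the rule; the second-to-last letter is.
"nipmemz" has second-to-last letter 'm'. The stems whose second-to-last letter is 'm' (zikvozamv → zizikvozamv, nekamv → nenekamv) repeat the first consonant+vowel as a prefix.
The other patterns: stems whose second-to-last letter is 't' add the prefix pi-; stems whose second-to-last letter is 'd' add -ani; stems whose second-to-last letter is 'g' or 's' add -ish.
So nipmemz → ninipmemz.

ninipmemz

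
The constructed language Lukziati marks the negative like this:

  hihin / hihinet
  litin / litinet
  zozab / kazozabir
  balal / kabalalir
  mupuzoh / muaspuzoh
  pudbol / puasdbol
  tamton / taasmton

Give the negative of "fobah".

kafobahir

balal and pudbol both end in -l yet inflect differently (kabalalir, puasdbol), so the final letter is not what conditions the rule; the last vowel is.
"fobah" has last vowel 'a'. The stems whose last vowel is 'a' (zozab → kazozabir, balal → kabalalir) add ka- … -ir around the stem.
The other patterns: stems whose last vowel is 'i' add -et; stems whose last vowel is 'o' insert -as- after the first vowel.
So fobah → kafobahir.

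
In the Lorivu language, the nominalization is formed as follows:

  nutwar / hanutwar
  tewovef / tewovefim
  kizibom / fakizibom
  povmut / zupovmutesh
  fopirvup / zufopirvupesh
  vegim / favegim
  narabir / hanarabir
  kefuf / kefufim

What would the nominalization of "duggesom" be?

vegim and narabir both have last vowel 'i' yet inflect differently (favegim, hanarabir), so the last vowel is not what conditions the rule; the final letter is.
"duggesom" ends in -m. The stems ending in -m (kizibom → fakizibom, vegim → favegim) add the prefix fa-.
The other patterns: stems ending in -f add -im; stems ending in -r add the prefix ha-; stems ending in -p or -t add zu- … -esh around the stem.
So duggesom → faduggesom.

faduggesom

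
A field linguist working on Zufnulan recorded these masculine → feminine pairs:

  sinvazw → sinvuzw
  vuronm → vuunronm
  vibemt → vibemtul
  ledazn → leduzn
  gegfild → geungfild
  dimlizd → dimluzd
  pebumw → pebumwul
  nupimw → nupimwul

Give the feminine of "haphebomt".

haphebomtul

pebumw and sinvazw both end in -w yet inflect differently (pebumwul, sinvuzw), so the final letter is not what conditions the rule; the second-to-last letter is.
"haphebomt" has second-to-last letter 'm'. The stems whose second-to-last letter is 'm' (vibemt → vibemtul, pebumw → pebumwul, nupimw → nupimwul) add -ul.
The other patterns: stems whose second-to-last letter is 'z' change the last vowel to 'u'; stems whose second-to-last letter is 'l' or 'n' insert -un- after the first vowel.
So haphebomt → haphebomtul.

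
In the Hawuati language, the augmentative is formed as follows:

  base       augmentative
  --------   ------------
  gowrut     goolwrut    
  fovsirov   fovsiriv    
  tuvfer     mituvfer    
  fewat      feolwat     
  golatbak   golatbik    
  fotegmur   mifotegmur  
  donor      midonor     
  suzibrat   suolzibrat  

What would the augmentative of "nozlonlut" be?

fotegmur and gowrut both have last vowel 'u' yet inflect differently (mifotegmur, goolwrut), so the last vowel is not what conditions the rule; the final letter is.
"nozlonlut" ends in -t. The stems ending in -t (suzibrat → suolzibrat, gowrut → goolwrut, fewat → feolwat) insert -ol- after the first vowel.
So nozlonlut → noolzlonlut.

noolzlonlut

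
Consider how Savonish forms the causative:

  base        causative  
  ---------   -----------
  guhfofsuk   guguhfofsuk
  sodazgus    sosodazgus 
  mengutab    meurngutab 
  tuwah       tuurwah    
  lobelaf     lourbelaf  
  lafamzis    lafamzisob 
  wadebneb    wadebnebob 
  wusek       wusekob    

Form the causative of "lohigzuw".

lolohigzuw

"lohigzuw" has last vowel 'u'. The stems whose last vowel is 'u' (guhfofsuk → guguhfofsuk, sodazgus → sosodazgus) repeat the first consonant+vowel as a prefix.
The other patterns: stems whose last vowel is 'a' insert -ur- after the first vowel; stems whose last vowel is 'e' or 'i' add -ob.
So lohigzuw → lolohigzuw.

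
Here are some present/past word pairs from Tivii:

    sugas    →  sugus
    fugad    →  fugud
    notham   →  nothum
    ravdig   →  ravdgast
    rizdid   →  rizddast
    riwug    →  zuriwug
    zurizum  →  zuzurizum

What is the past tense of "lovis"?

lovsast

fugad and rizdid both end in -d yet inflect differently (fugud, rizddast), so the final letter is not what conditions the rule; the last vowel is.
"lovis" has last vowel 'i'. The stems whose last vowel is 'i' (ravdig → ravdgast, rizdid → rizddast) delete the last vowel and add -ast.
The other patterns: stems whose last vowel is 'a' change the last vowel to 'u'; stems whose last vowel is 'u' add the prefix zu-.
So lovis → lovsast.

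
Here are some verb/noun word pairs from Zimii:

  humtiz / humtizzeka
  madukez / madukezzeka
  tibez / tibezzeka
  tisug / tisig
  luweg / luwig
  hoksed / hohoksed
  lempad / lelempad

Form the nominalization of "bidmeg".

bidmig

madukez and luweg both have last vowel 'e' yet inflect differently (madukezzeka, luwig), so the last vowel is not what conditions the rule; the final letter is.
"bidmeg" ends in -g. The stems ending in -g (tisug → tisig, luweg → luwig) change the last vowel to 'i'.
The other patterns: stems ending in -z double the final consonant and add -eka; stems ending in -d repeat the first consonant+vowel as a prefix.
So bidmeg → bidmig.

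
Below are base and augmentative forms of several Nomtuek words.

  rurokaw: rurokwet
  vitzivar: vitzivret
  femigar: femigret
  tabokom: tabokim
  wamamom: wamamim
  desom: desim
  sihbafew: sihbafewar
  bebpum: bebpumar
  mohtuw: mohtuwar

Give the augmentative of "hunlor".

hunlir

"hunlor" has last vowel 'o'. The stems whose last vowel is 'o' (tabokom → tabokim, wamamom → wamamim, desom → desim) change the last vowel to 'i'.
So hunlor → hunlir.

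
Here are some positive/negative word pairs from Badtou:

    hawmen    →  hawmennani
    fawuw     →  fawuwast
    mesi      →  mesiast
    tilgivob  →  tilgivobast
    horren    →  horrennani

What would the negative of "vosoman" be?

vosomannani

"vosoman" ends in -n. The stems ending in -n (horren → horrennani, hawmen → hawmennani) double the final consonant and add -ani.
The other pattern: stems ending in -b, -i or -w add -ast.
So vosoman → vosomannani.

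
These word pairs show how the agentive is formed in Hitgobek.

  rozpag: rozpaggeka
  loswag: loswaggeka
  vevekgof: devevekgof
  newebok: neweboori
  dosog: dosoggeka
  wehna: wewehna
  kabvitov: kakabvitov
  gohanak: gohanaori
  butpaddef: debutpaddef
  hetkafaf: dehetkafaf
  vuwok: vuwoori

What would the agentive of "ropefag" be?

"ropefag" ends in -g. The stems ending in -g (rozpag → rozpaggeka, loswag → loswaggeka, dosog → dosoggeka) double the final consonant and add -eka.
The other patterns: stems ending in -f add the prefix de-; stems ending in -k drop the final letter and add -ori; stems ending in -a or -v repeat the first consonant+vowel as a prefix.
So ropefag → ropefaggeka.

ropefaggeka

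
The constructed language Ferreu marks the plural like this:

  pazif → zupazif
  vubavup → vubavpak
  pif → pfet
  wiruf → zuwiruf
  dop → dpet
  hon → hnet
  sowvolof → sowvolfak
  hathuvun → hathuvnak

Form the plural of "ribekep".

ribekpak

"ribekep" has 3 vowels. The stems with 3 vowels (sowvolof → sowvolfak, vubavup → vubavpak, hathuvun → hathuvnak) delete the last vowel and add -ak.
So ribekep → ribekpak.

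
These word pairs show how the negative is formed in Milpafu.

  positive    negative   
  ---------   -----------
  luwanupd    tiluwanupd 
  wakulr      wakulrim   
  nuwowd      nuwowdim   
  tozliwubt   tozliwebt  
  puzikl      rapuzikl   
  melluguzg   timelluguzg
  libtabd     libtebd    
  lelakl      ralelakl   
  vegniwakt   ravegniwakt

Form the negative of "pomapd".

libtabd and nuwowd both end in -d yet inflect differently (libtebd, nuwowdim), so the final letter is not what conditions the rule; the second-to-last letter is.
"pomapd" has second-to-last letter 'p'. The one such stem in the data (luwanupd → tiluwanupd) adds the prefix ti-, so the same rule applies.
So pomapd → tipomapd.

tipomapd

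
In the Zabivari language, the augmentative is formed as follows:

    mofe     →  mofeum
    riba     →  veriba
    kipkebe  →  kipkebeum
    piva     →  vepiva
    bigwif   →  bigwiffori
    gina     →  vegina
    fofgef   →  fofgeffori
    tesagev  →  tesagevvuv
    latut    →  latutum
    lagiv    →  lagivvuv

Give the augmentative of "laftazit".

laftazitum

lagiv and bigwif both have last vowel 'i' yet inflect differently (lagivvuv, bigwiffori), so the last vowel is not what conditions the rule; the final letter is.
"laftazit" ends in -t. The one such stem in the data (latut → latutum) adds -um, so the same rule applies.
The other patterns: stems ending in -a add the prefix ve-; stems ending in -v double the final consonant and add -uv; stems ending in -f double the final consonant and add -ori.
So laftazit → laftazitum.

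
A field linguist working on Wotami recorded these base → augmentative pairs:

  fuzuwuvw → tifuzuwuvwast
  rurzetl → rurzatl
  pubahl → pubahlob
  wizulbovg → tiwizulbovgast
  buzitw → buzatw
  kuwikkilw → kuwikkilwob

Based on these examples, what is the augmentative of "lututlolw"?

lututlolwob

fuzuwuvw and buzitw both end in -w yet inflect differently (tifuzuwuvwast, buzatw), so the final letter is not what conditions the rule; the second-to-last letter is.
"lututlolw" has second-to-last letter 'l'. The one such stem in the data (kuwikkilw → kuwikkilwob) adds -ob, so the same rule applies.
So lututlolw → lututlolwob.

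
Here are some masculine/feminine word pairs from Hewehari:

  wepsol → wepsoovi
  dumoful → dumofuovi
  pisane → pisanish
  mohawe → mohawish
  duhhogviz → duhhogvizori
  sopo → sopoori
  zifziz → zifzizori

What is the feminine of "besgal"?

wepsol and sopo both have last vowel 'o' yet inflect differently (wepsoovi, sopoori), so the last vowel is not what conditions the rule; the final letter is.
"besgal" ends in -l. The stems ending in -l (wepsol → wepsoovi, dumoful → dumofuovi) drop the final letter and add -ovi.
The other patterns: stems ending in -e drop the final letter and add -ish; stems ending in -o or -z add -ori.
So besgal → besgaovi.

besgaovi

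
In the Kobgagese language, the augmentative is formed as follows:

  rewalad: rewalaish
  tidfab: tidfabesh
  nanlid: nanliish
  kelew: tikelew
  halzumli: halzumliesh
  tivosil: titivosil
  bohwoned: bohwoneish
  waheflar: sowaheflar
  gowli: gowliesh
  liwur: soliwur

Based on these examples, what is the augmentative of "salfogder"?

sosalfogder

waheflar and rewalad both have last vowel 'a' yet inflect differently (sowaheflar, rewalaish), so the last vowel is not what conditions the rule; the final letter is.
"salfogder" ends in -r. The stems ending in -r (waheflar → sowaheflar, liwur → soliwur) add the prefix so-.
So salfogder → sosalfogder.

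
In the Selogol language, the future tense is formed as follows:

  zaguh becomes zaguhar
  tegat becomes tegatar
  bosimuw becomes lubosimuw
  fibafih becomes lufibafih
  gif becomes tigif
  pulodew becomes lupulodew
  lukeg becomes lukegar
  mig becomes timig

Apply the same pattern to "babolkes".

lubabolkes

"babolkes" has 3 vowels. The stems with 3 vowels (pulodew → lupulodew, bosimuw → lubosimuw, fibafih → lufibafih) add the prefix lu-.
The other patterns: stems with 1 vowel add the prefix ti-; stems with 2 vowels add -ar.
So babolkes → lubabolkes.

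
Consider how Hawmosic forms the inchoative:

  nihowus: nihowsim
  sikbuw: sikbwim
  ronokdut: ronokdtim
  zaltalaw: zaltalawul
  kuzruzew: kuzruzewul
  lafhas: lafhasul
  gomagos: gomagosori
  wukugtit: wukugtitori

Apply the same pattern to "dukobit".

dukobitori

"dukobit" has last vowel 'i'. The one such stem in the data (wukugtit → wukugtitori) adds -ori, so the same rule applies.
So dukobit → dukobitori.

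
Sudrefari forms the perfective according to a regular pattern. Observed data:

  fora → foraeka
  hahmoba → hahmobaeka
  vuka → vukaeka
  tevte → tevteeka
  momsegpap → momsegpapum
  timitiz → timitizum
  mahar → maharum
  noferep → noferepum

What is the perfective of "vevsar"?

fora and momsegpap both have last vowel 'a' yet inflect differently (foraeka, momsegpapum), so the last vowel is not what conditions the rule; whether the stem ends in a vowel or a consonant is.
"vevsar" ends in a consonant. The stems ending in a consonant (momsegpap → momsegpapum, timitiz → timitizum, mahar → maharum) add -um.
So vevsar → vevsarum.

vevsarum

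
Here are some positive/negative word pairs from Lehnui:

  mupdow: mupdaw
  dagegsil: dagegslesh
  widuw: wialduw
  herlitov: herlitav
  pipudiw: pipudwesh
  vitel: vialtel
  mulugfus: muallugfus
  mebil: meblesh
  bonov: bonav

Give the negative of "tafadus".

"tafadus" has last vowel 'u'. The stems whose last vowel is 'u' (widuw → wialduw, mulugfus → muallugfus) insert -al- after the first vowel.
The other patterns: stems whose last vowel is 'i' delete the last vowel and add -esh; stems whose last vowel is 'o' change the last vowel to 'a'.
So tafadus → taalfadus.

taalfadus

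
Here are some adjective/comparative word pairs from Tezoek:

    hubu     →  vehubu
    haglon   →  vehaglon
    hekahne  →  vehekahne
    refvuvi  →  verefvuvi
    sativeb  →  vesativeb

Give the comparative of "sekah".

vesekah

Every pair shown (hubu → vehubu, haglon → vehaglon, hekahne → vehekahne, …) follows the same rule: add the prefix ve-.
So sekah → vesekah.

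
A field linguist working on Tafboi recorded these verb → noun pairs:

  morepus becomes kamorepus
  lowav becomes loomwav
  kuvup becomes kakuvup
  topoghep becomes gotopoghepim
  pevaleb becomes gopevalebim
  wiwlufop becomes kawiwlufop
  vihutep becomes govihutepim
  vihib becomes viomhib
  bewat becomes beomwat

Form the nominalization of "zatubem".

pevaleb and vihib both end in -b yet inflect differently (gopevalebim, viomhib), so the final letter is not what conditions the rule; the last vowel is.
"zatubem" has last vowel 'e'. The stems whose last vowel is 'e' (pevaleb → gopevalebim, topoghep → gotopoghepim, vihutep → govihutepim) add go- … -im around the stem.
So zatubem → gozatubemim.

gozatubemim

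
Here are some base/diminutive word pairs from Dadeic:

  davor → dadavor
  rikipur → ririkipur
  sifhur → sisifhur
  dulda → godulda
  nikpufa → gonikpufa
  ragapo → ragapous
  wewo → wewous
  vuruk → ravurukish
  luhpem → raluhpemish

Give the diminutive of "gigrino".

davor and ragapo both have last vowel 'o' yet inflect differently (dadavor, ragapous), so the last vowel is not what conditions the rule; the final letter is.
"gigrino" ends in -o. The stems ending in -o (ragapo → ragapous, wewo → wewous) add -us.
The other patterns: stems ending in -r repeat the first consonant+vowel as a prefix; stems ending in -a add the prefix go-; stems ending in -k or -m add ra- … -ish around the stem.
So gigrino → gigrinous.

gigrinous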